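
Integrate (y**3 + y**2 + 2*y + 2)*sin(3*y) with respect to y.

Use integration by parts with u = y**3 + y**2 + 2*y + 2, dv = sin(3*y) dy, so v = -cos(3*y)/3.
Apply parts 3 times (tabular method): alternate signs, differentiate u down to 0, integrate dv up.

-y**3*cos(3*y)/3 + y**2*sin(3*y)/3 - y**2*cos(3*y)/3 + 2*y*sin(3*y)/9 - 4*y*cos(3*y)/9 + 4*sin(3*y)/27 - 16*cos(3*y)/27 + C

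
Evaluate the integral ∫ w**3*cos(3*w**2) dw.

Let u = w², du = 2w dw; rewrite as (1/2)∫ u^1·cos(3u) du.
Now integrate by parts 1 time.

w**2*sin(3*w**2)/6 + cos(3*w**2)/18 + C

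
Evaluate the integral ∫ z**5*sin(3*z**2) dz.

-z**4*cos(3*z**2)/6 + z**2*sin(3*z**2)/9 + cos(3*z**2)/27 + C

Let u = z², du = 2z dz; rewrite as (1/2)∫ u^2·sin(3u) du.
Now integrate by parts 2 times.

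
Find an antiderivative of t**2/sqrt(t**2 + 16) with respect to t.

Substitute t = 4·tan(θ), so dt = 4·sec(θ)^2 dθ and the radical becomes sqrt(t**2 + 16) = 4·sec(θ) by the Pythagorean identity.
Integrate the resulting trig expression in θ, then back-substitute tan(θ) = t/4, sec(θ) = sqrt(t**2 + 16)/4 (absorbing any constant into C).

t*sqrt(t**2 + 16)/2 - 8*log(t + sqrt(t**2 + 16)) + C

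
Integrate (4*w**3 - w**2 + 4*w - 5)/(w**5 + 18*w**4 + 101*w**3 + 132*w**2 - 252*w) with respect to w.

5*log(w)/252 + log(w - 1)/196 + 45757*log(w + 6)/1764 - 727*log(w + 7)/28 + 929/(42*w + 252) + C

Factor the denominator: w*(w - 1)*(w + 6)**2*(w + 7).
Partial-fraction decomposition: -727/(28*(w + 7)) + 45757/(1764*(w + 6)) - 929/(42*(w + 6)**2) + 1/(196*(w - 1)) + 5/(252*w).
Integrate each term; A/(w−a) gives A·log|w−a|; A/(w−a)² gives −A/(w−a).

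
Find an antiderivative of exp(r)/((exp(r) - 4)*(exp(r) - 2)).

log(exp(r) - 4)/2 - log(exp(r) - 2)/2 + C

Let u = e^r, du = e^r dr.
The integral becomes ∫ du/((u-4)(u-2)); decompose into partial fractions.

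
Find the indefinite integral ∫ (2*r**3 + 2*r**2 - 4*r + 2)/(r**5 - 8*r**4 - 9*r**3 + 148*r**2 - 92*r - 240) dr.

Factor the denominator: (r - 6)*(r - 5)*(r - 2)*(r + 1)*(r + 4).
Partial-fraction decomposition: -13/(270*(r + 4)) - 1/(63*(r + 1)) + 1/(12*(r - 2)) - 47/(27*(r - 5)) + 241/(140*(r - 6)).
Integrate each term: A/(r−a) contributes A·log|r−a|.

241*log(r - 6)/140 - 47*log(r - 5)/27 + log(r - 2)/12 - log(r + 1)/63 - 13*log(r + 4)/270 + C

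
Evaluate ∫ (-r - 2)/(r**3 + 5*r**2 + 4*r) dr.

-log(r)/2 + log(r + 1)/3 + log(r + 4)/6 + C

Factor the denominator: r*(r + 1)*(r + 4).
Partial-fraction decomposition: 1/(6*(r + 4)) + 1/(3*(r + 1)) - 1/(2*r).
Integrate each term: A/(r−a) contributes A·log|r−a|.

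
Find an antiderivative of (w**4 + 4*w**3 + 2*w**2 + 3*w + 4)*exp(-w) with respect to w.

Use integration by parts with u = w**4 + 4*w**3 + 2*w**2 + 3*w + 4, dv = exp(-w) dw, so v = -exp(-w).
Apply parts 4 times (tabular method): alternate signs, differentiate u down to 0, integrate dv up.

(-w**4 - 8*w**3 - 26*w**2 - 55*w - 59)*exp(-w) + C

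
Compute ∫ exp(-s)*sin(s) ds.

-exp(-s)*sin(s)/2 - exp(-s)*cos(s)/2 + C

Let I denote the integral. Integrate by parts with u = sin(s), dv = exp(-s) ds, so v = -exp(-s): I = -exp(-s)*sin(s) + ∫ exp(-s)*cos(s) ds.
Apply parts again with u = cos(s), dv = exp(-s) ds: ∫ exp(-s)*cos(s) ds = -exp(-s)*cos(s) − I. Substituting back brings back I: I = -exp(-s)*sin(s) - exp(-s)*cos(s) − I.
Solving for I: (1 + 1)·I equals the remaining terms, so I = (1/2)·(-exp(-s)*sin(s) - exp(-s)*cos(s)).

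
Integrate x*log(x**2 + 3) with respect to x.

Let u = x**2 + 3, so du = (2*x) dx.
The integral becomes (1/2)·∫ log(u) du; integrate by parts with u′=log(u), dv′=du.

x**2*log(x**2 + 3)/2 - x**2/2 + 3*log(x**2 + 3)/2 + C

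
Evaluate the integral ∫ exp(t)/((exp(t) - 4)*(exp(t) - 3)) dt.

log(exp(t) - 4) - log(exp(t) - 3) + C

Let u = e^t, du = e^t dt.
The integral becomes ∫ du/((u-4)(u-3)); decompose into partial fractions.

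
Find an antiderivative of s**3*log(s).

s**4*log(s)/4 - s**4/16 + C

Use integration by parts with u = log(s), dv = s**3 ds.
Then du = 1/s ds and v = s**4/4.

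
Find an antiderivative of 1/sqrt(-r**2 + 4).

Substitute r = 2·sin(θ), so dr = 2·cos(θ) dθ and the radical becomes sqrt(-r**2 + 4) = 2·cos(θ) by the Pythagorean identity.
Integrate the resulting trig expression in θ, then back-substitute θ = asin(r/2), sin(θ) = r/2, cos(θ) = sqrt(-r**2 + 4)/2 (absorbing any constant into C).

asin(r/2) + C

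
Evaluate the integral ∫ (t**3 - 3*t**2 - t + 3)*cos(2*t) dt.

t**3*sin(2*t)/2 - 3*t**2*sin(2*t)/2 + 3*t**2*cos(2*t)/4 - 5*t*sin(2*t)/4 - 3*t*cos(2*t)/2 + 9*sin(2*t)/4 - 5*cos(2*t)/8 + C

Use integration by parts with u = t**3 - 3*t**2 - t + 3, dv = cos(2*t) dt, so v = sin(2*t)/2.
Apply parts 3 times (tabular method): alternate signs, differentiate u down to 0, integrate dv up.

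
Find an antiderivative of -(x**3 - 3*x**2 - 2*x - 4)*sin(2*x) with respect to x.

Use integration by parts with u = x**3 - 3*x**2 - 2*x - 4, dv = -sin(2*x) dx, so v = cos(2*x)/2.
Apply parts 3 times (tabular method): alternate signs, differentiate u down to 0, integrate dv up.

x**3*cos(2*x)/2 - 3*x**2*sin(2*x)/4 - 3*x**2*cos(2*x)/2 + 3*x*sin(2*x)/2 - 7*x*cos(2*x)/4 + 7*sin(2*x)/8 - 5*cos(2*x)/4 + C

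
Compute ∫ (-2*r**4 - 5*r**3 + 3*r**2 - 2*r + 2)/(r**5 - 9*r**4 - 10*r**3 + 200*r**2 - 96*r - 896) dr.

Factor the denominator: (r - 7)*(r - 4)**2*(r + 2)*(r + 4).
Partial-fraction decomposition: -67/(704*(r + 4)) - 13/(324*(r + 2)) + 9155/(1728*(r - 4)) + 395/(72*(r - 4)**2) - 6382/(891*(r - 7)).
Integrate each term; A/(r−a) gives A·log|r−a|; A/(r−a)² gives −A/(r−a).

-6382*log(r - 7)/891 + 9155*log(r - 4)/1728 - 13*log(r + 2)/324 - 67*log(r + 4)/704 - 395/(72*r - 288) + C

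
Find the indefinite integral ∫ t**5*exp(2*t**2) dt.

Let u = t², du = 2t dt; rewrite as (1/2)∫ u^2·exp(2u) du.
Now integrate by parts 2 times.

(2*t**4 - 2*t**2 + 1)*exp(2*t**2)/8 + C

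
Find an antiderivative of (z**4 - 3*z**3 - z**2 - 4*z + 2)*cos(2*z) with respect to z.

Use integration by parts with u = z**4 - 3*z**3 - z**2 - 4*z + 2, dv = cos(2*z) dz, so v = sin(2*z)/2.
Apply parts 4 times (tabular method): alternate signs, differentiate u down to 0, integrate dv up.

z**4*sin(2*z)/2 - 3*z**3*sin(2*z)/2 + z**3*cos(2*z) - 2*z**2*sin(2*z) - 9*z**2*cos(2*z)/4 + z*sin(2*z)/4 - 2*z*cos(2*z) + 2*sin(2*z) + cos(2*z)/8 + C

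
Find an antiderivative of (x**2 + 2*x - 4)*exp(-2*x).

Use integration by parts with u = x**2 + 2*x - 4, dv = exp(-2*x) dx, so v = -exp(-2*x)/2.
Apply parts 2 times (tabular method): alternate signs, differentiate u down to 0, integrate dv up.

(-2*x**2 - 6*x + 5)*exp(-2*x)/4 + C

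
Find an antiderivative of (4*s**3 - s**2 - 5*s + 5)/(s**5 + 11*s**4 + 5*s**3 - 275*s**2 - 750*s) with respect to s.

-log(s)/150 + 91*log(s - 5)/1100 + 1303*log(s + 5)/100 - 865*log(s + 6)/66 + 99/(10*s + 50) + C

Factor the denominator: s*(s - 5)*(s + 5)**2*(s + 6).
Partial-fraction decomposition: -865/(66*(s + 6)) + 1303/(100*(s + 5)) - 99/(10*(s + 5)**2) + 91/(1100*(s - 5)) - 1/(150*s).
Integrate each term; A/(s−a) gives A·log|s−a|; A/(s−a)² gives −A/(s−a).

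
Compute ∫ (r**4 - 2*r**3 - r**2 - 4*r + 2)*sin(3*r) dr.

Use integration by parts with u = r**4 - 2*r**3 - r**2 - 4*r + 2, dv = sin(3*r) dr, so v = -cos(3*r)/3.
Apply parts 4 times (tabular method): alternate signs, differentiate u down to 0, integrate dv up.

-r**4*cos(3*r)/3 + 4*r**3*sin(3*r)/9 + 2*r**3*cos(3*r)/3 - 2*r**2*sin(3*r)/3 + 7*r**2*cos(3*r)/9 - 14*r*sin(3*r)/27 + 8*r*cos(3*r)/9 - 8*sin(3*r)/27 - 68*cos(3*r)/81 + C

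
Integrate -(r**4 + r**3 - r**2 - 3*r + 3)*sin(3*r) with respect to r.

r**4*cos(3*r)/3 - 4*r**3*sin(3*r)/9 + r**3*cos(3*r)/3 - r**2*sin(3*r)/3 - 7*r**2*cos(3*r)/9 + 14*r*sin(3*r)/27 - 11*r*cos(3*r)/9 + 11*sin(3*r)/27 + 95*cos(3*r)/81 + C

Use integration by parts with u = r**4 + r**3 - r**2 - 3*r + 3, dv = -sin(3*r) dr, so v = cos(3*r)/3.
Apply parts 4 times (tabular method): alternate signs, differentiate u down to 0, integrate dv up.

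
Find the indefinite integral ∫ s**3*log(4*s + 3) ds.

s**4*log(4*s + 3)/4 - s**4/16 + s**3/16 - 9*s**2/128 + 27*s/256 - 81*log(4*s + 3)/1024 + C

Use integration by parts with u = log(4*s + 3), dv = s**3 ds.
Then du = 4/(4*s + 3) ds and v = s**4/4.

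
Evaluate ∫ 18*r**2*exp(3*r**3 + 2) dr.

2*exp(3*r**3 + 2) + C

Let u = 3*r**3 + 2, so du = (9*r**2) dr.
Rewriting, the integral becomes 2·∫ e^u du = 2·e^u.
Substituting back, u = 3*r**3 + 2.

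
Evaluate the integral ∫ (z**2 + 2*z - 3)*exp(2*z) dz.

Use integration by parts with u = z**2 + 2*z - 3, dv = exp(2*z) dz, so v = exp(2*z)/2.
Apply parts 2 times (tabular method): alternate signs, differentiate u down to 0, integrate dv up.

(2*z**2 + 2*z - 7)*exp(2*z)/4 + C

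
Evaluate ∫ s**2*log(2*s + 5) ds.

Use integration by parts with u = log(2*s + 5), dv = s**2 ds.
Then du = 2/(2*s + 5) ds and v = s**3/3.

s**3*log(2*s + 5)/3 - s**3/9 + 5*s**2/12 - 25*s/12 + 125*log(2*s + 5)/24 + C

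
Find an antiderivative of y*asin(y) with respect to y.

Use integration by parts with u = arcsin(y), dv = y dy.
Then du = 1/sqrt(-y**2 + 1) dy.

y**2*asin(y)/2 + y*sqrt(-y**2 + 1)/4 - asin(y)/4 + C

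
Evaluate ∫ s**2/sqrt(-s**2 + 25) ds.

-s*sqrt(-s**2 + 25)/2 + 25*asin(s/5)/2 + C

Substitute s = 5·sin(θ), so ds = 5·cos(θ) dθ and the radical becomes sqrt(-s**2 + 25) = 5·cos(θ) by the Pythagorean identity.
Integrate the resulting trig expression in θ, then back-substitute θ = asin(s/5), sin(θ) = s/5, cos(θ) = sqrt(-s**2 + 25)/5 (absorbing any constant into C).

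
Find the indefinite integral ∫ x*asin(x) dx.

x**2*asin(x)/2 + x*sqrt(-x**2 + 1)/4 - asin(x)/4 + C

Use integration by parts with u = arcsin(x), dv = x dx.
Then du = 1/sqrt(-x**2 + 1) dx.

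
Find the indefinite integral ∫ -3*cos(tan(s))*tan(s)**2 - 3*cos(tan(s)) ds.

-3*sin(tan(s)) + C

Let u = tan(s), so du = (tan(s)**2 + 1) ds.
Rewriting, the integral becomes -3·∫ cos(u) du = -3·sin(u).
Substituting back, u = tan(s).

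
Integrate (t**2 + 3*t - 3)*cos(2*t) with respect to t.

t**2*sin(2*t)/2 + 3*t*sin(2*t)/2 + t*cos(2*t)/2 - 7*sin(2*t)/4 + 3*cos(2*t)/4 + C

Use integration by parts with u = t**2 + 3*t - 3, dv = cos(2*t) dt, so v = sin(2*t)/2.
Apply parts 2 times (tabular method): alternate signs, differentiate u down to 0, integrate dv up.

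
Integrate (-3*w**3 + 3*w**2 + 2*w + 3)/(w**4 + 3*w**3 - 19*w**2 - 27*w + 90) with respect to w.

Factor the denominator: (w - 3)*(w - 2)*(w + 3)*(w + 5).
Partial-fraction decomposition: -443/(112*(w + 5)) + 7/(4*(w + 3)) + 1/(7*(w - 2)) - 15/(16*(w - 3)).
Integrate each term: A/(w−a) contributes A·log|w−a|.

-15*log(w - 3)/16 + log(w - 2)/7 + 7*log(w + 3)/4 - 443*log(w + 5)/112 + C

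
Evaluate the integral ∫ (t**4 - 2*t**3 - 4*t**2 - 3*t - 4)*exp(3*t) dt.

(27*t**4 - 90*t**3 - 18*t**2 - 69*t - 85)*exp(3*t)/81 + C

Use integration by parts with u = t**4 - 2*t**3 - 4*t**2 - 3*t - 4, dv = exp(3*t) dt, so v = exp(3*t)/3.
Apply parts 4 times (tabular method): alternate signs, differentiate u down to 0, integrate dv up.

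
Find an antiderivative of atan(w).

Use integration by parts with u = arctan(w), dv = dw.
Then du = 1/(w**2 + 1) dw.

w*atan(w) - log(w**2 + 1)/2 + C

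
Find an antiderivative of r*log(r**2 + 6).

Let u = r**2 + 6, so du = (2*r) dr.
The integral becomes (1/2)·∫ log(u) du; integrate by parts with u′=log(u), dv′=du.

r**2*log(r**2 + 6)/2 - r**2/2 + 3*log(r**2 + 6) + C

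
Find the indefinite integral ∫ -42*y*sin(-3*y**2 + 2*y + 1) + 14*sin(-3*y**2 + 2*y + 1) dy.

Let u = 3*y**2 - 2*y - 1, so du = (6*y - 2) dy.
Rewriting, the integral becomes 7·∫ sin(u) du = 7·-cos(u).
Substituting back, u = 3*y**2 - 2*y - 1.

-7*cos(-3*y**2 + 2*y + 1) + C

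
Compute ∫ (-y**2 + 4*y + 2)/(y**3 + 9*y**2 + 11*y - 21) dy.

Factor the denominator: (y - 1)*(y + 3)*(y + 7).
Partial-fraction decomposition: -75/(32*(y + 7)) + 19/(16*(y + 3)) + 5/(32*(y - 1)).
Integrate each term: A/(y−a) contributes A·log|y−a|.

5*log(y - 1)/32 + 19*log(y + 3)/16 - 75*log(y + 7)/32 + C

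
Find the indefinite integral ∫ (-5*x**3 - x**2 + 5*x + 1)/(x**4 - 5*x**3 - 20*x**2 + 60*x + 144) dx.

-1085*log(x - 6)/144 + 15*log(x - 4)/4 + 9*log(x + 2)/16 - 16*log(x + 3)/9 + C

Factor the denominator: (x - 6)*(x - 4)*(x + 2)*(x + 3).
Partial-fraction decomposition: -16/(9*(x + 3)) + 9/(16*(x + 2)) + 15/(4*(x - 4)) - 1085/(144*(x - 6)).
Integrate each term: A/(x−a) contributes A·log|x−a|.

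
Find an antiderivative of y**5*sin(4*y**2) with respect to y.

-y**4*cos(4*y**2)/8 + y**2*sin(4*y**2)/16 + cos(4*y**2)/64 + C

Let u = y², du = 2y dy; rewrite as (1/2)∫ u^2·sin(4u) du.
Now integrate by parts 2 times.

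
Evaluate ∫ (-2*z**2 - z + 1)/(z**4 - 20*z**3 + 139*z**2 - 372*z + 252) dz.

-52*log(z - 7)/3 + 433*log(z - 6)/25 + log(z - 1)/75 - 77/(5*z - 30) + C

Factor the denominator: (z - 7)*(z - 6)**2*(z - 1).
Partial-fraction decomposition: 1/(75*(z - 1)) + 433/(25*(z - 6)) + 77/(5*(z - 6)**2) - 52/(3*(z - 7)).
Integrate each term; A/(z−a) gives A·log|z−a|; A/(z−a)² gives −A/(z−a).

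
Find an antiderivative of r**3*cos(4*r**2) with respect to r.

Let u = r², du = 2r dr; rewrite as (1/2)∫ u^1·cos(4u) du.
Now integrate by parts 1 time.

r**2*sin(4*r**2)/8 + cos(4*r**2)/32 + C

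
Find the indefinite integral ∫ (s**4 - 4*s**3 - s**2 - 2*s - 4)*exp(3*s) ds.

Use integration by parts with u = s**4 - 4*s**3 - s**2 - 2*s - 4, dv = exp(3*s) ds, so v = exp(3*s)/3.
Apply parts 4 times (tabular method): alternate signs, differentiate u down to 0, integrate dv up.

(27*s**4 - 144*s**3 + 117*s**2 - 132*s - 64)*exp(3*s)/81 + C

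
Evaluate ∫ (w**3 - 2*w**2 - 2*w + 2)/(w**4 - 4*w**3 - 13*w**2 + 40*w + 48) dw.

738*log(w - 4)/1225 + log(w + 1)/50 + 37*log(w + 3)/98 - 26/(35*w - 140) + C

Factor the denominator: (w - 4)**2*(w + 1)*(w + 3).
Partial-fraction decomposition: 37/(98*(w + 3)) + 1/(50*(w + 1)) + 738/(1225*(w - 4)) + 26/(35*(w - 4)**2).
Integrate each term; A/(w−a) gives A·log|w−a|; A/(w−a)² gives −A/(w−a).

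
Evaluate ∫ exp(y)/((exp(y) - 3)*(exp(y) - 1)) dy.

log(exp(y) - 3)/2 - log(exp(y) - 1)/2 + C

Let u = e^y, du = e^y dy.
The integral becomes ∫ du/((u-3)(u-1)); decompose into partial fractions.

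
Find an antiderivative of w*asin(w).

w**2*asin(w)/2 + w*sqrt(-w**2 + 1)/4 - asin(w)/4 + C

Use integration by parts with u = arcsin(w), dv = w dw.
Then du = 1/sqrt(-w**2 + 1) dw.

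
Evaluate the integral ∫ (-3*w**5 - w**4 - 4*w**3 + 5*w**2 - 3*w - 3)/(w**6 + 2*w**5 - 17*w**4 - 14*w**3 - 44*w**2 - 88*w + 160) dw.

-391*log(w - 4)/360 + log(w - 1)/30 + 5*log(w + 2)/16 - 1043*log(w + 5)/522 - 607*log(w**2 + 4)/4640 - 63*atan(w/2)/2320 + C

Factor the denominator: (w - 4)*(w - 1)*(w + 2)*(w + 5)*(w**2 + 4).
Partial-fraction decomposition: -(607*w + 126)/(2320*(w**2 + 4)) - 1043/(522*(w + 5)) + 5/(16*(w + 2)) + 1/(30*(w - 1)) - 391/(360*(w - 4)).
Integrate each term; A/(w−a) gives A·log|w−a|; the (Bw+D)/(w²+p²) term gives a log and an atan.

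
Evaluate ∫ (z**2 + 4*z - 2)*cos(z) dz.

z**2*sin(z) + 4*z*sin(z) + 2*z*cos(z) - 4*sin(z) + 4*cos(z) + C

Use integration by parts with u = z**2 + 4*z - 2, dv = cos(z) dz, so v = sin(z).
Apply parts 2 times (tabular method): alternate signs, differentiate u down to 0, integrate dv up.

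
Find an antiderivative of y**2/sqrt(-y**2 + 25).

-y*sqrt(-y**2 + 25)/2 + 25*asin(y/5)/2 + C

Substitute y = 5·sin(θ), so dy = 5·cos(θ) dθ and the radical becomes sqrt(-y**2 + 25) = 5·cos(θ) by the Pythagorean identity.
Integrate the resulting trig expression in θ, then back-substitute θ = asin(y/5), sin(θ) = y/5, cos(θ) = sqrt(-y**2 + 25)/5 (absorbing any constant into C).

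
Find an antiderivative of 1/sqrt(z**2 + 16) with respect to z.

log(z + sqrt(z**2 + 16)) + C

Substitute z = 4·tan(θ), so dz = 4·sec(θ)^2 dθ and the radical becomes sqrt(z**2 + 16) = 4·sec(θ) by the Pythagorean identity.
Integrate the resulting trig expression in θ, then back-substitute tan(θ) = z/4, sec(θ) = sqrt(z**2 + 16)/4 (absorbing any constant into C).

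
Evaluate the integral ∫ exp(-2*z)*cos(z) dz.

exp(-2*z)*sin(z)/5 - 2*exp(-2*z)*cos(z)/5 + C

Let I denote the integral. Integrate by parts with u = cos(z), dv = exp(-2*z) dz, so v = -exp(-2*z)/2: I = -exp(-2*z)*cos(z)/2 − (1/2)·∫ exp(-2*z)*sin(z) dz.
Apply parts again with u = sin(z), dv = exp(-2*z) dz: ∫ exp(-2*z)*sin(z) dz = -exp(-2*z)*sin(z)/2 + (1/2)·I. Substituting back brings back I: I = exp(-2*z)*sin(z)/4 - exp(-2*z)*cos(z)/2 − (1/4)·I.
Solving for I: (1 + 1/4)·I equals the remaining terms, so I = (4/5)·(exp(-2*z)*sin(z)/4 - exp(-2*z)*cos(z)/2).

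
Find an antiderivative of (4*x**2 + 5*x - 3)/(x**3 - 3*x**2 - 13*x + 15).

Factor the denominator: (x - 5)*(x - 1)*(x + 3).
Partial-fraction decomposition: 9/(16*(x + 3)) - 3/(8*(x - 1)) + 61/(16*(x - 5)).
Integrate each term: A/(x−a) contributes A·log|x−a|.

61*log(x - 5)/16 - 3*log(x - 1)/8 + 9*log(x + 3)/16 + C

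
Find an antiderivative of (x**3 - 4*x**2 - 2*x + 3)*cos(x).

Use integration by parts with u = x**3 - 4*x**2 - 2*x + 3, dv = cos(x) dx, so v = sin(x).
Apply parts 3 times (tabular method): alternate signs, differentiate u down to 0, integrate dv up.

x**3*sin(x) - 4*x**2*sin(x) + 3*x**2*cos(x) - 8*x*sin(x) - 8*x*cos(x) + 11*sin(x) - 8*cos(x) + C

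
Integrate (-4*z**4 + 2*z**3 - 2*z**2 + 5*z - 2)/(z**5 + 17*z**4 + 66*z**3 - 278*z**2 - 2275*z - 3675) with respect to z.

-253*log(z - 5)/1280 + 413*log(z + 3)/256 - 2827*log(z + 5)/80 + 1915*log(z + 7)/64 - 3475/(32*z + 224) + C

Factor the denominator: (z - 5)*(z + 3)*(z + 5)*(z + 7)**2.
Partial-fraction decomposition: 1915/(64*(z + 7)) + 3475/(32*(z + 7)**2) - 2827/(80*(z + 5)) + 413/(256*(z + 3)) - 253/(1280*(z - 5)).
Integrate each term; A/(z−a) gives A·log|z−a|; A/(z−a)² gives −A/(z−a).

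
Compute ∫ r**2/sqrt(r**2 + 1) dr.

Substitute r = tan(θ), so dr = sec(θ)^2 dθ and the radical becomes sqrt(r**2 + 1) = sec(θ) by the Pythagorean identity.
Integrate the resulting trig expression in θ, then back-substitute tan(θ) = r, sec(θ) = sqrt(r**2 + 1) (absorbing any constant into C).

r*sqrt(r**2 + 1)/2 - log(r + sqrt(r**2 + 1))/2 + C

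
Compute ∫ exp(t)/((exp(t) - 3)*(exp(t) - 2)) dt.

log(exp(t) - 3) - log(exp(t) - 2) + C

Let u = e^t, du = e^t dt.
The integral becomes ∫ du/((u-3)(u-2)); decompose into partial fractions.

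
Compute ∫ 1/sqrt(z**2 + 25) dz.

log(z + sqrt(z**2 + 25)) + C

Substitute z = 5·tan(θ), so dz = 5·sec(θ)^2 dθ and the radical becomes sqrt(z**2 + 25) = 5·sec(θ) by the Pythagorean identity.
Integrate the resulting trig expression in θ, then back-substitute tan(θ) = z/5, sec(θ) = sqrt(z**2 + 25)/5 (absorbing any constant into C).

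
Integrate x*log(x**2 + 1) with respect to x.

x**2*log(x**2 + 1)/2 - x**2/2 + log(x**2 + 1)/2 + C

Let u = x**2 + 1, so du = (2*x) dx.
The integral becomes (1/2)·∫ log(u) du; integrate by parts with u′=log(u), dv′=du.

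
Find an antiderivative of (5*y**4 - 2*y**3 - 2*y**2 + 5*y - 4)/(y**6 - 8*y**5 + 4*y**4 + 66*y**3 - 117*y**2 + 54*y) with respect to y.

-2*log(y)/27 + 3001*log(y - 6)/2025 - 43*log(y - 3)/27 + 139*log(y - 1)/400 - 211*log(y + 3)/1296 - 1/(20*y - 20) + C

Factor the denominator: y*(y - 6)*(y - 3)*(y - 1)**2*(y + 3).
Partial-fraction decomposition: -211/(1296*(y + 3)) + 139/(400*(y - 1)) + 1/(20*(y - 1)**2) - 43/(27*(y - 3)) + 3001/(2025*(y - 6)) - 2/(27*y).
Integrate each term; A/(y−a) gives A·log|y−a|; A/(y−a)² gives −A/(y−a).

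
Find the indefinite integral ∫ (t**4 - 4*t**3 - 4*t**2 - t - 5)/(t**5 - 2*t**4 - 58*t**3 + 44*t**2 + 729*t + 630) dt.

Factor the denominator: (t - 7)*(t - 5)*(t + 1)*(t + 3)*(t + 6).
Partial-fraction decomposition: 2017/(2145*(t + 6)) - 151/(480*(t + 3)) - 1/(160*(t + 1)) - 5/(352*(t - 5)) + 821/(2080*(t - 7)).
Integrate each term: A/(t−a) contributes A·log|t−a|.

821*log(t - 7)/2080 - 5*log(t - 5)/352 - log(t + 1)/160 - 151*log(t + 3)/480 + 2017*log(t + 6)/2145 + C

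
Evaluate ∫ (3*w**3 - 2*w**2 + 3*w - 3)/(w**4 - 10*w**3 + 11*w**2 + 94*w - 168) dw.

949*log(w - 7)/150 - 169*log(w - 4)/42 + 19*log(w - 2)/50 + 111*log(w + 3)/350 + C

Factor the denominator: (w - 7)*(w - 4)*(w - 2)*(w + 3).
Partial-fraction decomposition: 111/(350*(w + 3)) + 19/(50*(w - 2)) - 169/(42*(w - 4)) + 949/(150*(w - 7)).
Integrate each term: A/(w−a) contributes A·log|w−a|.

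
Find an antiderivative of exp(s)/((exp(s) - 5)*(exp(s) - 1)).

log(exp(s) - 5)/4 - log(exp(s) - 1)/4 + C

Let u = e^s, du = e^s ds.
The integral becomes ∫ du/((u-5)(u-1)); decompose into partial fractions.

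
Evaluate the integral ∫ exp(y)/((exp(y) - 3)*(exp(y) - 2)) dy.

Let u = e^y, du = e^y dy.
The integral becomes ∫ du/((u-2)(u-3)); decompose into partial fractions.

log(exp(y) - 3) - log(exp(y) - 2) + C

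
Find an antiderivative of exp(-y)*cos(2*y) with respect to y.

2*exp(-y)*sin(2*y)/5 - exp(-y)*cos(2*y)/5 + C

Let I denote the integral. Integrate by parts with u = cos(2*y), dv = exp(-y) dy, so v = -exp(-y): I = -exp(-y)*cos(2*y) − 2·∫ exp(-y)*sin(2*y) dy.
Apply parts again with u = sin(2*y), dv = exp(-y) dy: ∫ exp(-y)*sin(2*y) dy = -exp(-y)*sin(2*y) + 2·I. Substituting back brings back I: I = 2*exp(-y)*sin(2*y) - exp(-y)*cos(2*y) − 4·I.
Solving for I: (1 + 4)·I equals the remaining terms, so I = (1/5)·(2*exp(-y)*sin(2*y) - exp(-y)*cos(2*y)).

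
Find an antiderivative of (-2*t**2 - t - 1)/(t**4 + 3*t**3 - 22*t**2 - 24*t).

log(t)/24 - 37*log(t - 4)/200 - 2*log(t + 1)/25 + 67*log(t + 6)/300 + C

Factor the denominator: t*(t - 4)*(t + 1)*(t + 6).
Partial-fraction decomposition: 67/(300*(t + 6)) - 2/(25*(t + 1)) - 37/(200*(t - 4)) + 1/(24*t).
Integrate each term: A/(t−a) contributes A·log|t−a|.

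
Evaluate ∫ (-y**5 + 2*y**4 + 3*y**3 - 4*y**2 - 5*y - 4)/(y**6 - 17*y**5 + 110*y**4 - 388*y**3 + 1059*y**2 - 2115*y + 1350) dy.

Factor the denominator: (y - 6)*(y - 5)**2*(y - 1)*(y**2 + 9).
Partial-fraction decomposition: (46261*y - 24069)/(260100*(y**2 + 9)) + 9/(800*(y - 1)) + 182759/(9248*(y - 5)) + 1629/(136*(y - 5)**2) - 4714/(225*(y - 6)).
Integrate each term; A/(y−a) gives A·log|y−a|; the (By+D)/(y²+p²) term gives a log and an atan.

-4714*log(y - 6)/225 + 182759*log(y - 5)/9248 + 9*log(y - 1)/800 + 46261*log(y**2 + 9)/520200 - 8023*atan(y/3)/260100 - 1629/(136*y - 680) + C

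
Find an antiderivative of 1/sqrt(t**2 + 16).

log(t + sqrt(t**2 + 16)) + C

Substitute t = 4·tan(θ), so dt = 4·sec(θ)^2 dθ and the radical becomes sqrt(t**2 + 16) = 4·sec(θ) by the Pythagorean identity.
Integrate the resulting trig expression in θ, then back-substitute tan(θ) = t/4, sec(θ) = sqrt(t**2 + 16)/4 (absorbing any constant into C).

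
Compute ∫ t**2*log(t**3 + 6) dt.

t**3*log(t**3 + 6)/3 - t**3/3 + 2*log(t**3 + 6) + C

Let u = t**3 + 6, so du = (3*t**2) dt.
The integral becomes (1/3)·∫ log(u) du; integrate by parts with u′=log(u), dv′=du.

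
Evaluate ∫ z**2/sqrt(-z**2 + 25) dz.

-z*sqrt(-z**2 + 25)/2 + 25*asin(z/5)/2 + C

Substitute z = 5·sin(θ), so dz = 5·cos(θ) dθ and the radical becomes sqrt(-z**2 + 25) = 5·cos(θ) by the Pythagorean identity.
Integrate the resulting trig expression in θ, then back-substitute θ = asin(z/5), sin(θ) = z/5, cos(θ) = sqrt(-z**2 + 25)/5 (absorbing any constant into C).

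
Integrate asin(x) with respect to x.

x*asin(x) + sqrt(-x**2 + 1) + C

Use integration by parts with u = arcsin(x), dv = dx.
Then du = 1/sqrt(-x**2 + 1) dx.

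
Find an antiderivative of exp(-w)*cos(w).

exp(-w)*sin(w)/2 - exp(-w)*cos(w)/2 + C

Let I denote the integral. Integrate by parts with u = cos(w), dv = exp(-w) dw, so v = -exp(-w): I = -exp(-w)*cos(w) − ∫ exp(-w)*sin(w) dw.
Apply parts again with u = sin(w), dv = exp(-w) dw: ∫ exp(-w)*sin(w) dw = -exp(-w)*sin(w) + I. Substituting back brings back I: I = exp(-w)*sin(w) - exp(-w)*cos(w) − I.
Solving for I: (1 + 1)·I equals the remaining terms, so I = (1/2)·(exp(-w)*sin(w) - exp(-w)*cos(w)).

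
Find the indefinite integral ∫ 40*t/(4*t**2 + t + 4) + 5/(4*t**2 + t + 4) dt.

5*log(4*t**2 + t + 4) + C

Let u = 4*t**2 + t + 4, so du = (8*t + 1) dt.
Rewriting, the integral becomes 5·∫ 1/u du = 5·log(u).
Substituting back, u = 4*t**2 + t + 4.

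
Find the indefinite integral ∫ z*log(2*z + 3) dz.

z**2*log(2*z + 3)/2 - z**2/4 + 3*z/4 - 9*log(2*z + 3)/8 + C

Use integration by parts with u = log(2*z + 3), dv = z dz.
Then du = 2/(2*z + 3) dz and v = z**2/2.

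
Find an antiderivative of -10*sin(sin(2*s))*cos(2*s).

5*cos(sin(2*s)) + C

Let u = sin(2*s), so du = (2*cos(2*s)) ds.
Rewriting, the integral becomes -5·∫ sin(u) du = -5·-cos(u).
Substituting back, u = sin(2*s).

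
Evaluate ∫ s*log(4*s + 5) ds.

s**2*log(4*s + 5)/2 - s**2/4 + 5*s/8 - 25*log(4*s + 5)/32 + C

Use integration by parts with u = log(4*s + 5), dv = s ds.
Then du = 4/(4*s + 5) ds and v = s**2/2.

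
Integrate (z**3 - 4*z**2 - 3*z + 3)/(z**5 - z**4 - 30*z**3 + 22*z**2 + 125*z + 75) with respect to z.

Factor the denominator: (z - 5)*(z - 3)*(z + 1)**2*(z + 5).
Partial-fraction decomposition: -207/(1280*(z + 5)) + 49/(576*(z + 1)) + 1/(96*(z + 1)**2) + 15/(256*(z - 3)) + 13/(720*(z - 5)).
Integrate each term; A/(z−a) gives A·log|z−a|; A/(z−a)² gives −A/(z−a).

13*log(z - 5)/720 + 15*log(z - 3)/256 + 49*log(z + 1)/576 - 207*log(z + 5)/1280 - 1/(96*z + 96) + C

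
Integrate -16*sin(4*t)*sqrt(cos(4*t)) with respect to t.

Let u = cos(4*t), so du = (-4*sin(4*t)) dt.
Rewriting, the integral becomes 4·∫ √u du = 4·(2/3)u^(3/2).
Substituting back, u = cos(4*t).

8*cos(4*t)**(3/2)/3 + C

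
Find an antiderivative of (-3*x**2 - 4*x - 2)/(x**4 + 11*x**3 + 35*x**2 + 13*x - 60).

Factor the denominator: (x - 1)*(x + 3)*(x + 4)*(x + 5).
Partial-fraction decomposition: 19/(4*(x + 5)) - 34/(5*(x + 4)) + 17/(8*(x + 3)) - 3/(40*(x - 1)).
Integrate each term: A/(x−a) contributes A·log|x−a|.

-3*log(x - 1)/40 + 17*log(x + 3)/8 - 34*log(x + 4)/5 + 19*log(x + 5)/4 + C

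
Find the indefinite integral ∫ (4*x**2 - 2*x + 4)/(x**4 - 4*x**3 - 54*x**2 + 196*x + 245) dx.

93*log(x - 7)/112 - 47*log(x - 5)/72 + 5*log(x + 1)/144 - 107*log(x + 7)/504 + C

Factor the denominator: (x - 7)*(x - 5)*(x + 1)*(x + 7).
Partial-fraction decomposition: -107/(504*(x + 7)) + 5/(144*(x + 1)) - 47/(72*(x - 5)) + 93/(112*(x - 7)).
Integrate each term: A/(x−a) contributes A·log|x−a|.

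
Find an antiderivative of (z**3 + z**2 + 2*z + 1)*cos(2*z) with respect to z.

z**3*sin(2*z)/2 + z**2*sin(2*z)/2 + 3*z**2*cos(2*z)/4 + z*sin(2*z)/4 + z*cos(2*z)/2 + sin(2*z)/4 + cos(2*z)/8 + C

Use integration by parts with u = z**3 + z**2 + 2*z + 1, dv = cos(2*z) dz, so v = sin(2*z)/2.
Apply parts 3 times (tabular method): alternate signs, differentiate u down to 0, integrate dv up.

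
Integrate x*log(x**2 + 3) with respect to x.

Let u = x**2 + 3, so du = (2*x) dx.
The integral becomes (1/2)·∫ log(u) du; integrate by parts with u′=log(u), dv′=du.

x**2*log(x**2 + 3)/2 - x**2/2 + 3*log(x**2 + 3)/2 + C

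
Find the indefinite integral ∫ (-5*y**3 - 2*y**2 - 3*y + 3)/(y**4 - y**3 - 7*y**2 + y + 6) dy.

-159*log(y - 3)/40 + 7*log(y - 1)/12 + 9*log(y + 1)/8 - 41*log(y + 2)/15 + C

Factor the denominator: (y - 3)*(y - 1)*(y + 1)*(y + 2).
Partial-fraction decomposition: -41/(15*(y + 2)) + 9/(8*(y + 1)) + 7/(12*(y - 1)) - 159/(40*(y - 3)).
Integrate each term: A/(y−a) contributes A·log|y−a|.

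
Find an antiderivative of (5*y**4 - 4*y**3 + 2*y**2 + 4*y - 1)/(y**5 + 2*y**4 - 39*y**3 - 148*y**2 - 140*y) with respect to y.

Factor the denominator: y*(y - 7)*(y + 2)**2*(y + 5).
Partial-fraction decomposition: 203/(30*(y + 5)) - 1087/(324*(y + 2)) + 37/(18*(y + 2)**2) + 1793/(1134*(y - 7)) + 1/(140*y).
Integrate each term; A/(y−a) gives A·log|y−a|; A/(y−a)² gives −A/(y−a).

log(y)/140 + 1793*log(y - 7)/1134 - 1087*log(y + 2)/324 + 203*log(y + 5)/30 - 37/(18*y + 36) + C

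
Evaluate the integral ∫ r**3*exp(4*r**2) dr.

(4*r**2 - 1)*exp(4*r**2)/32 + C

Let u = r², du = 2r dr; rewrite as (1/2)∫ u^1·exp(4u) du.
Now integrate by parts 1 time.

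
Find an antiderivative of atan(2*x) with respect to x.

x*atan(2*x) - log(4*x**2 + 1)/4 + C

Use integration by parts with u = arctan(2*x), dv = dx.
Then du = 2/(4*x**2 + 1) dx.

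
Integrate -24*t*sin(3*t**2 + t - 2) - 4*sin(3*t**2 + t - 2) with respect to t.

4*cos(3*t**2 + t - 2) + C

Let u = 3*t**2 + t - 2, so du = (6*t + 1) dt.
Rewriting, the integral becomes -4·∫ sin(u) du = -4·-cos(u).
Substituting back, u = 3*t**2 + t - 2.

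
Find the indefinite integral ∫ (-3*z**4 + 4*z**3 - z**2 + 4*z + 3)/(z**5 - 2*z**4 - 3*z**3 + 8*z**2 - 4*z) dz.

Factor the denominator: z*(z - 2)*(z - 1)**2*(z + 2).
Partial-fraction decomposition: -89/(72*(z + 2)) + 1/(9*(z - 1)) - 7/(3*(z - 1)**2) - 9/(8*(z - 2)) - 3/(4*z).
Integrate each term; A/(z−a) gives A·log|z−a|; A/(z−a)² gives −A/(z−a).

-3*log(z)/4 - 9*log(z - 2)/8 + log(z - 1)/9 - 89*log(z + 2)/72 + 7/(3*z - 3) + C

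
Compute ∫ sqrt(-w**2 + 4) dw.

w*sqrt(-w**2 + 4)/2 + 2*asin(w/2) + C

Substitute w = 2·sin(θ), so dw = 2·cos(θ) dθ and the radical becomes sqrt(-w**2 + 4) = 2·cos(θ) by the Pythagorean identity.
Integrate the resulting trig expression in θ, then back-substitute θ = asin(w/2), sin(θ) = w/2, cos(θ) = sqrt(-w**2 + 4)/2 (absorbing any constant into C).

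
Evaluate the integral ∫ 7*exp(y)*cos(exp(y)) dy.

Let u = exp(y), so du = (exp(y)) dy.
Rewriting, the integral becomes 7·∫ cos(u) du = 7·sin(u).
Substituting back, u = exp(y).

7*sin(exp(y)) + C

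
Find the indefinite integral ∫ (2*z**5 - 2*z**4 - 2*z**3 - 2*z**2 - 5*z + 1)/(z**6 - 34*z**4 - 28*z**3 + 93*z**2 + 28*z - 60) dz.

12427*log(z - 6)/15400 + 11*log(z - 1)/300 - log(z + 1)/56 - 77*log(z + 2)/216 + 3637*log(z + 5)/2376 - 2/(45*z - 45) + C

Factor the denominator: (z - 6)*(z - 1)**2*(z + 1)*(z + 2)*(z + 5).
Partial-fraction decomposition: 3637/(2376*(z + 5)) - 77/(216*(z + 2)) - 1/(56*(z + 1)) + 11/(300*(z - 1)) + 2/(45*(z - 1)**2) + 12427/(15400*(z - 6)).
Integrate each term; A/(z−a) gives A·log|z−a|; A/(z−a)² gives −A/(z−a).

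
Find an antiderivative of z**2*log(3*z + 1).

Use integration by parts with u = log(3*z + 1), dv = z**2 dz.
Then du = 3/(3*z + 1) dz and v = z**3/3.

z**3*log(3*z + 1)/3 - z**3/9 + z**2/18 - z/27 + log(3*z + 1)/81 + C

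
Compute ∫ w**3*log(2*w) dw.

Use integration by parts with u = log(2*w), dv = w**3 dw.
Then du = 1/w dw and v = w**4/4.

w**4*(log(w) + log(2))/4 - w**4/16 + C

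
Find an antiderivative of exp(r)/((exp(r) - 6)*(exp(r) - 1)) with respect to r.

log(exp(r) - 6)/5 - log(exp(r) - 1)/5 + C

Let u = e^r, du = e^r dr.
The integral becomes ∫ du/((u-6)(u-1)); decompose into partial fractions.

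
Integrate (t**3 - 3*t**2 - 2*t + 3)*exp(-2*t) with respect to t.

Use integration by parts with u = t**3 - 3*t**2 - 2*t + 3, dv = exp(-2*t) dt, so v = -exp(-2*t)/2.
Apply parts 3 times (tabular method): alternate signs, differentiate u down to 0, integrate dv up.

(-4*t**3 + 6*t**2 + 14*t - 5)*exp(-2*t)/8 + C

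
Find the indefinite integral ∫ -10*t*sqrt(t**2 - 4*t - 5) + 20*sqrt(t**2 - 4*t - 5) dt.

-10*(t**2 - 4*t - 5)**(3/2)/3 + C

Let u = t**2 - 4*t - 5, so du = (2*t - 4) dt.
Rewriting, the integral becomes -5·∫ √u du = -5·(2/3)u^(3/2).
Substituting back, u = t**2 - 4*t - 5.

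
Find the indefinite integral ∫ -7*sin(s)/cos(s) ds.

7*log(cos(s)) + C

Let u = cos(s), so du = (-sin(s)) ds.
Rewriting, the integral becomes 7·∫ 1/u du = 7·log(u).
Substituting back, u = cos(s).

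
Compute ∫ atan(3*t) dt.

t*atan(3*t) - log(9*t**2 + 1)/6 + C

Use integration by parts with u = arctan(3*t), dv = dt.
Then du = 3/(9*t**2 + 1) dt.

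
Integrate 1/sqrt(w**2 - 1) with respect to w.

log(w + sqrt(w**2 - 1)) + C

Substitute w = sec(θ), so dw = sec(θ)*tan(θ) dθ and the radical becomes sqrt(w**2 - 1) = tan(θ) by the Pythagorean identity.
Integrate the resulting trig expression in θ, then back-substitute sec(θ) = w, tan(θ) = sqrt(w**2 - 1) (absorbing any constant into C).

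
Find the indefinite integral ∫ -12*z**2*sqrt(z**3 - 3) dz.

Let u = z**3 - 3, so du = (3*z**2) dz.
Rewriting, the integral becomes -4·∫ √u du = -4·(2/3)u^(3/2).
Substituting back, u = z**3 - 3.

-8*(z**3 - 3)**(3/2)/3 + C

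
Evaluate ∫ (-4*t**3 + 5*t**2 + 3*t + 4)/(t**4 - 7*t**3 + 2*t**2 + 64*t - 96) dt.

-323*log(t - 4)/98 - log(t - 2)/10 - 148*log(t + 3)/245 + 80/(7*t - 28) + C

Factor the denominator: (t - 4)**2*(t - 2)*(t + 3).
Partial-fraction decomposition: -148/(245*(t + 3)) - 1/(10*(t - 2)) - 323/(98*(t - 4)) - 80/(7*(t - 4)**2).
Integrate each term; A/(t−a) gives A·log|t−a|; A/(t−a)² gives −A/(t−a).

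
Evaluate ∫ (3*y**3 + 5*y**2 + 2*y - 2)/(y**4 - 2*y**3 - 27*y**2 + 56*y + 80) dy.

Factor the denominator: (y - 4)**2*(y + 1)*(y + 5).
Partial-fraction decomposition: 131/(162*(y + 5)) - 1/(50*(y + 1)) + 4478/(2025*(y - 4)) + 278/(45*(y - 4)**2).
Integrate each term; A/(y−a) gives A·log|y−a|; A/(y−a)² gives −A/(y−a).

4478*log(y - 4)/2025 - log(y + 1)/50 + 131*log(y + 5)/162 - 278/(45*y - 180) + C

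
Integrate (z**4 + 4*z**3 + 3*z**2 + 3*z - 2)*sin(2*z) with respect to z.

-z**4*cos(2*z)/2 + z**3*sin(2*z) - 2*z**3*cos(2*z) + 3*z**2*sin(2*z) + 3*z*cos(2*z)/2 - 3*sin(2*z)/4 + cos(2*z) + C

Use integration by parts with u = z**4 + 4*z**3 + 3*z**2 + 3*z - 2, dv = sin(2*z) dz, so v = -cos(2*z)/2.
Apply parts 4 times (tabular method): alternate signs, differentiate u down to 0, integrate dv up.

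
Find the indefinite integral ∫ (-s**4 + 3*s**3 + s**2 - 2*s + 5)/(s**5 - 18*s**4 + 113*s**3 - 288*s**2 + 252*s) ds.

Factor the denominator: s*(s - 7)*(s - 6)*(s - 3)*(s - 2).
Partial-fraction decomposition: -13/(40*(s - 2)) + 2/(9*(s - 3)) + 619/(72*(s - 6)) - 333/(35*(s - 7)) + 5/(252*s).
Integrate each term: A/(s−a) contributes A·log|s−a|.

5*log(s)/252 - 333*log(s - 7)/35 + 619*log(s - 6)/72 + 2*log(s - 3)/9 - 13*log(s - 2)/40 + C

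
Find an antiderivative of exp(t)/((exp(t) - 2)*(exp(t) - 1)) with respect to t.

Let u = e^t, du = e^t dt.
The integral becomes ∫ du/((u-2)(u-1)); decompose into partial fractions.

log(exp(t) - 2) - log(exp(t) - 1) + C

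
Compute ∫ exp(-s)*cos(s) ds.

exp(-s)*sin(s)/2 - exp(-s)*cos(s)/2 + C

Let I denote the integral. Integrate by parts with u = cos(s), dv = exp(-s) ds, so v = -exp(-s): I = -exp(-s)*cos(s) − ∫ exp(-s)*sin(s) ds.
Apply parts again with u = sin(s), dv = exp(-s) ds: ∫ exp(-s)*sin(s) ds = -exp(-s)*sin(s) + I. Substituting back brings back I: I = exp(-s)*sin(s) - exp(-s)*cos(s) − I.
Solving for I: (1 + 1)·I equals the remaining terms, so I = (1/2)·(exp(-s)*sin(s) - exp(-s)*cos(s)).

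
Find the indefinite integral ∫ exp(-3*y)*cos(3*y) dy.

exp(-3*y)*sin(3*y)/6 - exp(-3*y)*cos(3*y)/6 + C

Let I denote the integral. Integrate by parts with u = cos(3*y), dv = exp(-3*y) dy, so v = -exp(-3*y)/3: I = -exp(-3*y)*cos(3*y)/3 − ∫ exp(-3*y)*sin(3*y) dy.
Apply parts again with u = sin(3*y), dv = exp(-3*y) dy: ∫ exp(-3*y)*sin(3*y) dy = -exp(-3*y)*sin(3*y)/3 + I. Substituting back brings back I: I = exp(-3*y)*sin(3*y)/3 - exp(-3*y)*cos(3*y)/3 − I.
Solving for I: (1 + 1)·I equals the remaining terms, so I = (1/2)·(exp(-3*y)*sin(3*y)/3 - exp(-3*y)*cos(3*y)/3).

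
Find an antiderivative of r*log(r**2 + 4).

r**2*log(r**2 + 4)/2 - r**2/2 + 2*log(r**2 + 4) + C

Let u = r**2 + 4, so du = (2*r) dr.
The integral becomes (1/2)·∫ log(u) du; integrate by parts with u′=log(u), dv′=du.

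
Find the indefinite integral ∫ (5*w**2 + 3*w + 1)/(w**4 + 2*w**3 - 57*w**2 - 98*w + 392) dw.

267*log(w - 7)/770 - log(w - 2)/10 + 23*log(w + 4)/66 - 25*log(w + 7)/42 + C

Factor the denominator: (w - 7)*(w - 2)*(w + 4)*(w + 7).
Partial-fraction decomposition: -25/(42*(w + 7)) + 23/(66*(w + 4)) - 1/(10*(w - 2)) + 267/(770*(w - 7)).
Integrate each term: A/(w−a) contributes A·log|w−a|.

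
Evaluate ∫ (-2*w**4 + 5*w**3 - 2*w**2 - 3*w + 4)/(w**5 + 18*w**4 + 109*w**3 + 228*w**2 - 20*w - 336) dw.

log(w - 1)/420 + 7*log(w + 2)/12 - 212*log(w + 4)/15 + 1861*log(w + 6)/28 - 659*log(w + 7)/12 + C

Factor the denominator: (w - 1)*(w + 2)*(w + 4)*(w + 6)*(w + 7).
Partial-fraction decomposition: -659/(12*(w + 7)) + 1861/(28*(w + 6)) - 212/(15*(w + 4)) + 7/(12*(w + 2)) + 1/(420*(w - 1)).
Integrate each term: A/(w−a) contributes A·log|w−a|.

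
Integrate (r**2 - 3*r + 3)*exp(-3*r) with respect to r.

Use integration by parts with u = r**2 - 3*r + 3, dv = exp(-3*r) dr, so v = -exp(-3*r)/3.
Apply parts 2 times (tabular method): alternate signs, differentiate u down to 0, integrate dv up.

(-9*r**2 + 21*r - 20)*exp(-3*r)/27 + C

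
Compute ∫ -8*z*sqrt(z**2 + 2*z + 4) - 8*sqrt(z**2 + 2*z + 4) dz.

Let u = z**2 + 2*z + 4, so du = (2*z + 2) dz.
Rewriting, the integral becomes -4·∫ √u du = -4·(2/3)u^(3/2).
Substituting back, u = z**2 + 2*z + 4.

-8*(z**2 + 2*z + 4)**(3/2)/3 + C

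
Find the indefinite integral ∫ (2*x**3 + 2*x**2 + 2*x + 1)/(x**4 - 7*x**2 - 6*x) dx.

Factor the denominator: x*(x - 3)*(x + 1)*(x + 2).
Partial-fraction decomposition: 11/(10*(x + 2)) - 1/(4*(x + 1)) + 79/(60*(x - 3)) - 1/(6*x).
Integrate each term: A/(x−a) contributes A·log|x−a|.

-log(x)/6 + 79*log(x - 3)/60 - log(x + 1)/4 + 11*log(x + 2)/10 + C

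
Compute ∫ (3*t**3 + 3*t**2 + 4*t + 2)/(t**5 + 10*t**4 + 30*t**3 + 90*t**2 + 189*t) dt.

2*log(t)/189 + 8*log(t + 3)/27 - 227*log(t + 7)/406 + 395*log(t**2 + 9)/3132 - 13*atan(t/3)/1566 + C

Factor the denominator: t*(t + 3)*(t + 7)*(t**2 + 9).
Partial-fraction decomposition: (395*t - 39)/(1566*(t**2 + 9)) - 227/(406*(t + 7)) + 8/(27*(t + 3)) + 2/(189*t).
Integrate each term; A/(t−a) gives A·log|t−a|; the (Bt+D)/(t²+p²) term gives a log and an atan.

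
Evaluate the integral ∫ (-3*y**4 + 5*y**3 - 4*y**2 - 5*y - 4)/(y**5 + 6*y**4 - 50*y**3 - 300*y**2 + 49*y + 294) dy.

Factor the denominator: (y - 7)*(y - 1)*(y + 1)*(y + 6)*(y + 7).
Partial-fraction decomposition: -9083/(672*(y + 7)) + 5086/(455*(y + 6)) - 11/(480*(y + 1)) + 11/(672*(y - 1)) - 5723/(8736*(y - 7)).
Integrate each term: A/(y−a) contributes A·log|y−a|.

-5723*log(y - 7)/8736 + 11*log(y - 1)/672 - 11*log(y + 1)/480 + 5086*log(y + 6)/455 - 9083*log(y + 7)/672 + C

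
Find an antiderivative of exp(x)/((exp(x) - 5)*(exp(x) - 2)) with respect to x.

log(exp(x) - 5)/3 - log(exp(x) - 2)/3 + C

Let u = e^x, du = e^x dx.
The integral becomes ∫ du/((u-5)(u-2)); decompose into partial fractions.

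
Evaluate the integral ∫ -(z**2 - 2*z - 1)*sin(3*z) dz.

Use integration by parts with u = z**2 - 2*z - 1, dv = -sin(3*z) dz, so v = cos(3*z)/3.
Apply parts 2 times (tabular method): alternate signs, differentiate u down to 0, integrate dv up.

z**2*cos(3*z)/3 - 2*z*sin(3*z)/9 - 2*z*cos(3*z)/3 + 2*sin(3*z)/9 - 11*cos(3*z)/27 + C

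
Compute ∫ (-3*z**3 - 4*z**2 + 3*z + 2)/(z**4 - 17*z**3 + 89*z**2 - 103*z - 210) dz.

Factor the denominator: (z - 7)*(z - 6)*(z - 5)*(z + 1).
Partial-fraction decomposition: 1/(168*(z + 1)) - 229/(6*(z - 5)) + 772/(7*(z - 6)) - 601/(8*(z - 7)).
Integrate each term: A/(z−a) contributes A·log|z−a|.

-601*log(z - 7)/8 + 772*log(z - 6)/7 - 229*log(z - 5)/6 + log(z + 1)/168 + C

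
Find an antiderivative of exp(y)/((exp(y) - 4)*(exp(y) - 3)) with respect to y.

Let u = e^y, du = e^y dy.
The integral becomes ∫ du/((u-4)(u-3)); decompose into partial fractions.

log(exp(y) - 4) - log(exp(y) - 3) + C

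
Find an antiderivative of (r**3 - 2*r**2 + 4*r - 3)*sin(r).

-r**3*cos(r) + 3*r**2*sin(r) + 2*r**2*cos(r) - 4*r*sin(r) + 2*r*cos(r) - 2*sin(r) - cos(r) + C

Use integration by parts with u = r**3 - 2*r**2 + 4*r - 3, dv = sin(r) dr, so v = -cos(r).
Apply parts 3 times (tabular method): alternate signs, differentiate u down to 0, integrate dv up.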